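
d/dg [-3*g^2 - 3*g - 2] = -6*g - 3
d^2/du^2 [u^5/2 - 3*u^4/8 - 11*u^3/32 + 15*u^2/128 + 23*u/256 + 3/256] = 10*u^3 - 9*u^2/2 - 33*u/16 + 15/64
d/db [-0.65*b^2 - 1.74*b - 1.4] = -1.3*b - 1.74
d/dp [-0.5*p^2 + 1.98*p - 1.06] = 1.98 - 1.0*p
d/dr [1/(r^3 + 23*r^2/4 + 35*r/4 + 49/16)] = 64*(-12*r^2 - 46*r - 35)/(16*r^3 + 92*r^2 + 140*r + 49)^2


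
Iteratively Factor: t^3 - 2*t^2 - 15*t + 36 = (t - 3)*(t^2 + t - 12) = (t - 3)^2*(t + 4)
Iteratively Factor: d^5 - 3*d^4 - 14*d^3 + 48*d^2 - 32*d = (d)*(d^4 - 3*d^3 - 14*d^2 + 48*d - 32) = d*(d - 4)*(d^3 + d^2 - 10*d + 8) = d*(d - 4)*(d + 4)*(d^2 - 3*d + 2) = d*(d - 4)*(d - 2)*(d + 4)*(d - 1)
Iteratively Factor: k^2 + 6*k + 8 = (k + 4)*(k + 2)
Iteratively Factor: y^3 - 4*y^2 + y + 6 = (y - 3)*(y^2 - y - 2) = (y - 3)*(y - 2)*(y + 1)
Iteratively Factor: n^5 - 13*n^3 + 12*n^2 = (n)*(n^4 - 13*n^2 + 12*n) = n^2*(n^3 - 13*n + 12) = n^2*(n - 1)*(n^2 + n - 12) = n^2*(n - 3)*(n - 1)*(n + 4)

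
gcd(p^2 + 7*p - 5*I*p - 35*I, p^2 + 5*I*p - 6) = 1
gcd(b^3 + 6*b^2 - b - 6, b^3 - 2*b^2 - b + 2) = b^2 - 1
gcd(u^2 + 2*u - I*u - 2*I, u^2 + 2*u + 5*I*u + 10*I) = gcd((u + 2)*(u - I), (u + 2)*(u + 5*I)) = u + 2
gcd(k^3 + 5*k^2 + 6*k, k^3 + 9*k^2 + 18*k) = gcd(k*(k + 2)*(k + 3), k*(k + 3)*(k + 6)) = k^2 + 3*k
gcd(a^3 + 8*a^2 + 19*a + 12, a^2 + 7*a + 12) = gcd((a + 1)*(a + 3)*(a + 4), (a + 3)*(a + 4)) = a^2 + 7*a + 12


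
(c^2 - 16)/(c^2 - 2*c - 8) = (c + 4)/(c + 2)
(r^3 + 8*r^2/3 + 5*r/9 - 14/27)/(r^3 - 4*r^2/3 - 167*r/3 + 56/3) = (r^2 + 3*r + 14/9)/(r^2 - r - 56)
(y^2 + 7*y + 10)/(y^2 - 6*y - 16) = (y + 5)/(y - 8)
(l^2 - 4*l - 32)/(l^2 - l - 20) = (l - 8)/(l - 5)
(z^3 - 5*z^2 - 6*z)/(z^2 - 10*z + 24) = z*(z + 1)/(z - 4)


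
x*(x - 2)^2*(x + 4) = x^4 - 12*x^2 + 16*x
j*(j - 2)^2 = j^3 - 4*j^2 + 4*j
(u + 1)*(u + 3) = u^2 + 4*u + 3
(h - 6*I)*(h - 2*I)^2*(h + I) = h^4 - 9*I*h^3 - 18*h^2 - 4*I*h - 24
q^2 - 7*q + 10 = (q - 5)*(q - 2)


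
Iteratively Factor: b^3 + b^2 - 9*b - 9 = (b - 3)*(b^2 + 4*b + 3) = (b - 3)*(b + 3)*(b + 1)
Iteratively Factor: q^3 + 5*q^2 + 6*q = (q + 2)*(q^2 + 3*q) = q*(q + 2)*(q + 3)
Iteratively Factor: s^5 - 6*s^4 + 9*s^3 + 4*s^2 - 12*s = (s - 2)*(s^4 - 4*s^3 + s^2 + 6*s) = (s - 2)^2*(s^3 - 2*s^2 - 3*s) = (s - 2)^2*(s + 1)*(s^2 - 3*s) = s*(s - 2)^2*(s + 1)*(s - 3)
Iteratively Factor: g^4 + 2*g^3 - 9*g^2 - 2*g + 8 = (g - 1)*(g^3 + 3*g^2 - 6*g - 8) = (g - 1)*(g + 1)*(g^2 + 2*g - 8) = (g - 2)*(g - 1)*(g + 1)*(g + 4)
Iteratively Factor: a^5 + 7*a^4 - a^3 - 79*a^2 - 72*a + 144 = (a + 3)*(a^4 + 4*a^3 - 13*a^2 - 40*a + 48) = (a - 3)*(a + 3)*(a^3 + 7*a^2 + 8*a - 16) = (a - 3)*(a + 3)*(a + 4)*(a^2 + 3*a - 4) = (a - 3)*(a + 3)*(a + 4)^2*(a - 1)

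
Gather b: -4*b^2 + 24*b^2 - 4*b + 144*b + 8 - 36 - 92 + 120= 20*b^2 + 140*b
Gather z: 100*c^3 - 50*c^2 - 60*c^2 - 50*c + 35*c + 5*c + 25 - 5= 100*c^3 - 110*c^2 - 10*c + 20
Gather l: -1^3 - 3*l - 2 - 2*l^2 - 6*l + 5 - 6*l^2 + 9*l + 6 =8 - 8*l^2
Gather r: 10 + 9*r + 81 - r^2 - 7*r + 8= -r^2 + 2*r + 99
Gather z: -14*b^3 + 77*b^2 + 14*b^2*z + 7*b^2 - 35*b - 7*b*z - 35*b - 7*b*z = -14*b^3 + 84*b^2 - 70*b + z*(14*b^2 - 14*b)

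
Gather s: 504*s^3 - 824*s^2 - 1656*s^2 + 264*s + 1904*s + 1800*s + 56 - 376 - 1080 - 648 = 504*s^3 - 2480*s^2 + 3968*s - 2048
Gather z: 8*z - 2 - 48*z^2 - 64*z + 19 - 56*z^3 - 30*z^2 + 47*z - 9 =-56*z^3 - 78*z^2 - 9*z + 8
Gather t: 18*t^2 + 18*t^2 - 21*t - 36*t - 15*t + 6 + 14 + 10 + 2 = 36*t^2 - 72*t + 32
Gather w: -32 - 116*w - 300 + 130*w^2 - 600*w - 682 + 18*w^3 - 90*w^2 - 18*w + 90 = 18*w^3 + 40*w^2 - 734*w - 924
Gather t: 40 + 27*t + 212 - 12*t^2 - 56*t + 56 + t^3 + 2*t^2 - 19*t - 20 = t^3 - 10*t^2 - 48*t + 288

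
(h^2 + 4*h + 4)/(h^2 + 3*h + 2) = (h + 2)/(h + 1)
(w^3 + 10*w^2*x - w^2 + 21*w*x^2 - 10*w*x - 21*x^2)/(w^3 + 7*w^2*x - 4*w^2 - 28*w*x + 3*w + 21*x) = (w + 3*x)/(w - 3)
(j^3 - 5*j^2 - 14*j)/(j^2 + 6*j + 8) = j*(j - 7)/(j + 4)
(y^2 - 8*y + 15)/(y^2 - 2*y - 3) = (y - 5)/(y + 1)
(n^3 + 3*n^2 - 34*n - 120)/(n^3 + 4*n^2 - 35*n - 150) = (n + 4)/(n + 5)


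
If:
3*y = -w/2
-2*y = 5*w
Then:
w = 0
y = 0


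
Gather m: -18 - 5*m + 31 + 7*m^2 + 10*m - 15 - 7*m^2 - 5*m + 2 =0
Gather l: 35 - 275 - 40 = -280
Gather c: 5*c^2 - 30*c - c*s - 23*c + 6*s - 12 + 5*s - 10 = 5*c^2 + c*(-s - 53) + 11*s - 22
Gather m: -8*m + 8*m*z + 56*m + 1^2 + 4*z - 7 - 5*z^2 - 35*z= m*(8*z + 48) - 5*z^2 - 31*z - 6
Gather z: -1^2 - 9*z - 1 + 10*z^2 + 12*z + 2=10*z^2 + 3*z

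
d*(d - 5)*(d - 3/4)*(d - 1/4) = d^4 - 6*d^3 + 83*d^2/16 - 15*d/16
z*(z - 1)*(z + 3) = z^3 + 2*z^2 - 3*z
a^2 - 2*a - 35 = (a - 7)*(a + 5)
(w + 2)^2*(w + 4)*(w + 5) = w^4 + 13*w^3 + 60*w^2 + 116*w + 80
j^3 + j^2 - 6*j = j*(j - 2)*(j + 3)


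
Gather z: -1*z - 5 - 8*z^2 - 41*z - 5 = -8*z^2 - 42*z - 10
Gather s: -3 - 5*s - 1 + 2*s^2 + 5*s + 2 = 2*s^2 - 2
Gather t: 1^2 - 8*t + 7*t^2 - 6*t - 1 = 7*t^2 - 14*t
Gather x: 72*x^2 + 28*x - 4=72*x^2 + 28*x - 4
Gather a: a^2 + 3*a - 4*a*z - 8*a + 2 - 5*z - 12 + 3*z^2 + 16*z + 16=a^2 + a*(-4*z - 5) + 3*z^2 + 11*z + 6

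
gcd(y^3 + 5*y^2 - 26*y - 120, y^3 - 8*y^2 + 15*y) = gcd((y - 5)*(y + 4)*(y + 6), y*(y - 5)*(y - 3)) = y - 5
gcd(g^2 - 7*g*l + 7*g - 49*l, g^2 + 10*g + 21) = g + 7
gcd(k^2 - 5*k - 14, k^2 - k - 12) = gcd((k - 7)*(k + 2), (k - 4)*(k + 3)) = 1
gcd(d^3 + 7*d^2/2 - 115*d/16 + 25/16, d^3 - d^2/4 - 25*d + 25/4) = d^2 + 19*d/4 - 5/4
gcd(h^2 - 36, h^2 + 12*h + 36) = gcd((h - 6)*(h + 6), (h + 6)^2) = h + 6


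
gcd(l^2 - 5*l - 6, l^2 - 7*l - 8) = l + 1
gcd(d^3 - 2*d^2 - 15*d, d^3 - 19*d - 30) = d^2 - 2*d - 15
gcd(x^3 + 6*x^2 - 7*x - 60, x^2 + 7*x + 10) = x + 5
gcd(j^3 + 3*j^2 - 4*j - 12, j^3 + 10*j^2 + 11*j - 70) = j - 2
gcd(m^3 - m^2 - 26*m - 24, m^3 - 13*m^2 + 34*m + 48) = m^2 - 5*m - 6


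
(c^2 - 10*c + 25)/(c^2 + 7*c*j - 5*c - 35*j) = (c - 5)/(c + 7*j)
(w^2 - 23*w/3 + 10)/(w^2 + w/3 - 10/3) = (w - 6)/(w + 2)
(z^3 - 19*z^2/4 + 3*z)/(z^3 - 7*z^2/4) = (4*z^2 - 19*z + 12)/(z*(4*z - 7))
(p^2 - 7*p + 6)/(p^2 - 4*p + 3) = (p - 6)/(p - 3)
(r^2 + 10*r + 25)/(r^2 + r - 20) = (r + 5)/(r - 4)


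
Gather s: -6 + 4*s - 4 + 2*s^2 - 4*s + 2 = 2*s^2 - 8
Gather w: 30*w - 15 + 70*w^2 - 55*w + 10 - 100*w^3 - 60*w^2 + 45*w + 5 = -100*w^3 + 10*w^2 + 20*w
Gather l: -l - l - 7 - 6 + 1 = -2*l - 12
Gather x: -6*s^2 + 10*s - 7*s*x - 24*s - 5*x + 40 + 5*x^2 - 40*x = -6*s^2 - 14*s + 5*x^2 + x*(-7*s - 45) + 40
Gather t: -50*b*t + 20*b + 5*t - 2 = 20*b + t*(5 - 50*b) - 2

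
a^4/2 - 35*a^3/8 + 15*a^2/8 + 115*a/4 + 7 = (a/2 + 1)*(a - 7)*(a - 4)*(a + 1/4)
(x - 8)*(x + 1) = x^2 - 7*x - 8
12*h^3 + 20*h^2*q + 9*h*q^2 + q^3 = (h + q)*(2*h + q)*(6*h + q)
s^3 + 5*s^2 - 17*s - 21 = (s - 3)*(s + 1)*(s + 7)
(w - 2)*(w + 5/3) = w^2 - w/3 - 10/3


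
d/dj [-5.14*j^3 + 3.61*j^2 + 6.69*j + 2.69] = -15.42*j^2 + 7.22*j + 6.69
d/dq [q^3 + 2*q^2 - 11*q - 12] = 3*q^2 + 4*q - 11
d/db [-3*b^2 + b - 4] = 1 - 6*b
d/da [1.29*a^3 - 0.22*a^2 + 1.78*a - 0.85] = 3.87*a^2 - 0.44*a + 1.78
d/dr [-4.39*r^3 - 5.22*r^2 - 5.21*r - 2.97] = -13.17*r^2 - 10.44*r - 5.21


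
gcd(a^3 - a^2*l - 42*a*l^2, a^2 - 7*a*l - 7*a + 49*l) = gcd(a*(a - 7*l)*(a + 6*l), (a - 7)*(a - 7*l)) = a - 7*l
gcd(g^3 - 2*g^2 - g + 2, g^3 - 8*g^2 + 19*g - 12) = g - 1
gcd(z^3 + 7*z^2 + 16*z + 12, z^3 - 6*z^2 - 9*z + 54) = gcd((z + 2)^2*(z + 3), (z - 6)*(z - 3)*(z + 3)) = z + 3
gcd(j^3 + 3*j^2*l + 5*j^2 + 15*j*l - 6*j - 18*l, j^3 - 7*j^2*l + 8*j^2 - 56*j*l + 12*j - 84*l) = j + 6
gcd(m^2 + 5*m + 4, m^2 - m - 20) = m + 4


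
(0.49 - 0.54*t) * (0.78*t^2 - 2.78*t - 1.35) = -0.4212*t^3 + 1.8834*t^2 - 0.6332*t - 0.6615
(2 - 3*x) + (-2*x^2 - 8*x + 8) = -2*x^2 - 11*x + 10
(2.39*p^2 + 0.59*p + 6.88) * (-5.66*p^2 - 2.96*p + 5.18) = -13.5274*p^4 - 10.4138*p^3 - 28.307*p^2 - 17.3086*p + 35.6384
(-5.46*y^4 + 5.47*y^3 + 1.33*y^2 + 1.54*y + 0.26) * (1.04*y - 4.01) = -5.6784*y^5 + 27.5834*y^4 - 20.5515*y^3 - 3.7317*y^2 - 5.905*y - 1.0426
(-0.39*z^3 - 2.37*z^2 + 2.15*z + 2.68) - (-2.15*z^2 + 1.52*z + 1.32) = -0.39*z^3 - 0.22*z^2 + 0.63*z + 1.36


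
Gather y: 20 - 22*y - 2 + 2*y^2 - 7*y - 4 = 2*y^2 - 29*y + 14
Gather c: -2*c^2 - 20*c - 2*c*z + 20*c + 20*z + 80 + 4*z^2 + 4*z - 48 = -2*c^2 - 2*c*z + 4*z^2 + 24*z + 32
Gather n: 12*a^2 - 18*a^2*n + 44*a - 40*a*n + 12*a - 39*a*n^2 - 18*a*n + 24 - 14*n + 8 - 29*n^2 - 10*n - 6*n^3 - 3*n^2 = 12*a^2 + 56*a - 6*n^3 + n^2*(-39*a - 32) + n*(-18*a^2 - 58*a - 24) + 32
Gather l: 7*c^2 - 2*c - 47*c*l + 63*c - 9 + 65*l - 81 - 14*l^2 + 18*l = 7*c^2 + 61*c - 14*l^2 + l*(83 - 47*c) - 90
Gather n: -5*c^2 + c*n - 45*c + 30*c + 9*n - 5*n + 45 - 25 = -5*c^2 - 15*c + n*(c + 4) + 20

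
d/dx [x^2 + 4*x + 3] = 2*x + 4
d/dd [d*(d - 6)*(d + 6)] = 3*d^2 - 36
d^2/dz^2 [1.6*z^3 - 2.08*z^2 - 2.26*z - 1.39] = 9.6*z - 4.16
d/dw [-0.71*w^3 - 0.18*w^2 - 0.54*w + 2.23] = -2.13*w^2 - 0.36*w - 0.54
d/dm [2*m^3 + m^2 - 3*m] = 6*m^2 + 2*m - 3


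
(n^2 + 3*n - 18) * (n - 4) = n^3 - n^2 - 30*n + 72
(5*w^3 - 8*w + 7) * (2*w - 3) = 10*w^4 - 15*w^3 - 16*w^2 + 38*w - 21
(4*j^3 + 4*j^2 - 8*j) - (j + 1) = 4*j^3 + 4*j^2 - 9*j - 1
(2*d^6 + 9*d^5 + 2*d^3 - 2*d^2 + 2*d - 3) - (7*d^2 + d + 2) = 2*d^6 + 9*d^5 + 2*d^3 - 9*d^2 + d - 5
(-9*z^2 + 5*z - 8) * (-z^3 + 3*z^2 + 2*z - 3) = 9*z^5 - 32*z^4 + 5*z^3 + 13*z^2 - 31*z + 24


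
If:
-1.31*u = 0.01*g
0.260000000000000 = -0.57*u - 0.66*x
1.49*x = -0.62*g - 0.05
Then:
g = 0.85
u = -0.01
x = -0.39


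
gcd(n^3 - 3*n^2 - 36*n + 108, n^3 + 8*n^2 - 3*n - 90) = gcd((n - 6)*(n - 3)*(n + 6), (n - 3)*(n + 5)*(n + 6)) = n^2 + 3*n - 18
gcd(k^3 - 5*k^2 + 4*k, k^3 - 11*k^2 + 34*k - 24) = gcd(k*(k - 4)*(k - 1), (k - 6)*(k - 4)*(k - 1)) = k^2 - 5*k + 4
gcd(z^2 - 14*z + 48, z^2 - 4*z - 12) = z - 6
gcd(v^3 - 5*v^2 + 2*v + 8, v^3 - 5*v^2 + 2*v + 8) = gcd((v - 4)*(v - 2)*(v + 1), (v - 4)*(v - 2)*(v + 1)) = v^3 - 5*v^2 + 2*v + 8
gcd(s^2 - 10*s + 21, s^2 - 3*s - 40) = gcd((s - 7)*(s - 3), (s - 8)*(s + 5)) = 1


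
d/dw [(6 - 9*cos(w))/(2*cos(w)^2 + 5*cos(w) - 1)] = 3*(-6*cos(w)^2 + 8*cos(w) + 7)*sin(w)/(5*cos(w) + cos(2*w))^2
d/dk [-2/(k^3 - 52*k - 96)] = 2*(3*k^2 - 52)/(-k^3 + 52*k + 96)^2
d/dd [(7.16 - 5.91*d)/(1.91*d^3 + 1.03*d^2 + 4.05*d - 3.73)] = (22.5762*d^3 - 34.9395*d^2 - 14.7496*d - 6.9537)/(3.6481*d^6 + 3.9346*d^5 + 16.5319*d^4 - 5.9056*d^3 + 8.7187*d^2 - 30.213*d + 13.9129)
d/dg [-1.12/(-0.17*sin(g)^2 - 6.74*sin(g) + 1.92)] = -(0.3808*sin(g) + 7.5488)*cos(g)/(0.17*sin(g)^2 + 6.74*sin(g) - 1.92)^2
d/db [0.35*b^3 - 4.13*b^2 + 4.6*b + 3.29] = 1.05*b^2 - 8.26*b + 4.6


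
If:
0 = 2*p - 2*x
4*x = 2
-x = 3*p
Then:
No Solution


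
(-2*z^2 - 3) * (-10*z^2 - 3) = 20*z^4 + 36*z^2 + 9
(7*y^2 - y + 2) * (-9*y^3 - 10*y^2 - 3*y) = -63*y^5 - 61*y^4 - 29*y^3 - 17*y^2 - 6*y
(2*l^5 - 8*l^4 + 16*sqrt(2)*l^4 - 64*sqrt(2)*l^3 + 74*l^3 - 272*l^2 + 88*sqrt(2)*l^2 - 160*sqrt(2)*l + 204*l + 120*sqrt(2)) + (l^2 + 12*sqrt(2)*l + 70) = 2*l^5 - 8*l^4 + 16*sqrt(2)*l^4 - 64*sqrt(2)*l^3 + 74*l^3 - 271*l^2 + 88*sqrt(2)*l^2 - 148*sqrt(2)*l + 204*l + 70 + 120*sqrt(2)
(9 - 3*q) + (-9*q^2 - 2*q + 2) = -9*q^2 - 5*q + 11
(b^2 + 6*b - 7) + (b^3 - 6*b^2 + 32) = b^3 - 5*b^2 + 6*b + 25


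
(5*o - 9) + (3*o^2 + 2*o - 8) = 3*o^2 + 7*o - 17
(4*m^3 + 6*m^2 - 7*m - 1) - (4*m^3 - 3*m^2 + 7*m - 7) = 9*m^2 - 14*m + 6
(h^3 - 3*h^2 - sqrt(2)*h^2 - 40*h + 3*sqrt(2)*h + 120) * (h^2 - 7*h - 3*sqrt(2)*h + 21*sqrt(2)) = h^5 - 10*h^4 - 4*sqrt(2)*h^4 - 13*h^3 + 40*sqrt(2)*h^3 + 36*sqrt(2)*h^2 + 340*h^2 - 1200*sqrt(2)*h - 714*h + 2520*sqrt(2)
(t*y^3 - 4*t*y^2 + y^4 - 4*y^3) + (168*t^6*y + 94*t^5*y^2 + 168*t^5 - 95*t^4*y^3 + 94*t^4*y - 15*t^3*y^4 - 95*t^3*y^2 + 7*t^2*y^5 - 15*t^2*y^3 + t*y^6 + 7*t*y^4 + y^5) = 168*t^6*y + 94*t^5*y^2 + 168*t^5 - 95*t^4*y^3 + 94*t^4*y - 15*t^3*y^4 - 95*t^3*y^2 + 7*t^2*y^5 - 15*t^2*y^3 + t*y^6 + 7*t*y^4 + t*y^3 - 4*t*y^2 + y^5 + y^4 - 4*y^3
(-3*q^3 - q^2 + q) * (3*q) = -9*q^4 - 3*q^3 + 3*q^2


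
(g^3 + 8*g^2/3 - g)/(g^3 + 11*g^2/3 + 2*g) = (3*g - 1)/(3*g + 2)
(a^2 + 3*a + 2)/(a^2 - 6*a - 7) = (a + 2)/(a - 7)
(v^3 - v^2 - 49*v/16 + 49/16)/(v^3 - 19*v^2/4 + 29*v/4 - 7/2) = (v + 7/4)/(v - 2)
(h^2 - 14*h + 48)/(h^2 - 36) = (h - 8)/(h + 6)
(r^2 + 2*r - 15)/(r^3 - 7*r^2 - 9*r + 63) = (r + 5)/(r^2 - 4*r - 21)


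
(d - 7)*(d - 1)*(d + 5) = d^3 - 3*d^2 - 33*d + 35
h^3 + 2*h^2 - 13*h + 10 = (h - 2)*(h - 1)*(h + 5)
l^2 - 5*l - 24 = (l - 8)*(l + 3)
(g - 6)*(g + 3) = g^2 - 3*g - 18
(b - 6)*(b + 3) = b^2 - 3*b - 18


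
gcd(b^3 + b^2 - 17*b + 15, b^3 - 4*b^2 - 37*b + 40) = b^2 + 4*b - 5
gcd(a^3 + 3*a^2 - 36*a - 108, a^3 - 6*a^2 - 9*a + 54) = a^2 - 3*a - 18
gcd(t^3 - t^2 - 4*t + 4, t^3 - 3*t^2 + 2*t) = t^2 - 3*t + 2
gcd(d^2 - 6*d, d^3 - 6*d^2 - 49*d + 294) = d - 6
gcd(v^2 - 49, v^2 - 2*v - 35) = v - 7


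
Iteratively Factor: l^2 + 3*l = (l + 3)*(l)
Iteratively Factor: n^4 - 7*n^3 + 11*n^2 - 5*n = (n)*(n^3 - 7*n^2 + 11*n - 5) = n*(n - 1)*(n^2 - 6*n + 5) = n*(n - 1)^2*(n - 5)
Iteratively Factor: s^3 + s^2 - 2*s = (s)*(s^2 + s - 2) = s*(s + 2)*(s - 1)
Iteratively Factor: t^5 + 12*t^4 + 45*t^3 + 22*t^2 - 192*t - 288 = (t + 4)*(t^4 + 8*t^3 + 13*t^2 - 30*t - 72) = (t + 4)^2*(t^3 + 4*t^2 - 3*t - 18) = (t - 2)*(t + 4)^2*(t^2 + 6*t + 9) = (t - 2)*(t + 3)*(t + 4)^2*(t + 3)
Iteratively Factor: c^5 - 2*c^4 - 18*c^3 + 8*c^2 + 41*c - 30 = (c + 2)*(c^4 - 4*c^3 - 10*c^2 + 28*c - 15) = (c - 1)*(c + 2)*(c^3 - 3*c^2 - 13*c + 15) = (c - 1)^2*(c + 2)*(c^2 - 2*c - 15) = (c - 1)^2*(c + 2)*(c + 3)*(c - 5)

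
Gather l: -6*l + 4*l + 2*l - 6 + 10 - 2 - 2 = 0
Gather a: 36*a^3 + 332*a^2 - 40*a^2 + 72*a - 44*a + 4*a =36*a^3 + 292*a^2 + 32*a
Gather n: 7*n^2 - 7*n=7*n^2 - 7*n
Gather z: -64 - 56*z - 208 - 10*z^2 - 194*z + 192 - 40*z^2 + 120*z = -50*z^2 - 130*z - 80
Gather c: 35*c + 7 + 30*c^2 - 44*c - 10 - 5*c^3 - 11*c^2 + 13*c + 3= -5*c^3 + 19*c^2 + 4*c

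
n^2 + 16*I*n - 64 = (n + 8*I)^2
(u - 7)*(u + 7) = u^2 - 49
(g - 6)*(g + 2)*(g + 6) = g^3 + 2*g^2 - 36*g - 72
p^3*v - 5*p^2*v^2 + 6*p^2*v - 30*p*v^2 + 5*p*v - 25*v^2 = (p + 5)*(p - 5*v)*(p*v + v)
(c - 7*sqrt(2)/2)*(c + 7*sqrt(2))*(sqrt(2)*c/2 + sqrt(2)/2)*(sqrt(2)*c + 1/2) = c^4 + c^3 + 15*sqrt(2)*c^3/4 - 189*c^2/4 + 15*sqrt(2)*c^2/4 - 189*c/4 - 49*sqrt(2)*c/4 - 49*sqrt(2)/4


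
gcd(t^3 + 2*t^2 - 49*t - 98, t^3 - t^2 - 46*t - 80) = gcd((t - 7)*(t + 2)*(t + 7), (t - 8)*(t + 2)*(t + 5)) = t + 2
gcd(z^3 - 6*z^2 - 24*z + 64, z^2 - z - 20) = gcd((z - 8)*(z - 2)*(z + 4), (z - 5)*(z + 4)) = z + 4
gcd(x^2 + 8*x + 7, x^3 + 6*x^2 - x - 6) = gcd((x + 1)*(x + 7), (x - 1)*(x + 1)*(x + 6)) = x + 1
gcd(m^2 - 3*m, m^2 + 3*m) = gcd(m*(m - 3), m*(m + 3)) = m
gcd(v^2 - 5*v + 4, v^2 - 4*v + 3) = v - 1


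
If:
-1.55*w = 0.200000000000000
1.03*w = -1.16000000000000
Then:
No Solution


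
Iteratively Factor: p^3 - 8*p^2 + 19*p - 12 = (p - 4)*(p^2 - 4*p + 3) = (p - 4)*(p - 1)*(p - 3)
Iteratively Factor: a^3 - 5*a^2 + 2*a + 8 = (a - 2)*(a^2 - 3*a - 4) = (a - 4)*(a - 2)*(a + 1)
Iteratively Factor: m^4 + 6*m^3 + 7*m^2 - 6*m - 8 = (m + 4)*(m^3 + 2*m^2 - m - 2) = (m + 1)*(m + 4)*(m^2 + m - 2) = (m + 1)*(m + 2)*(m + 4)*(m - 1)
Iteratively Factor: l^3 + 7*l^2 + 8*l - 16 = (l + 4)*(l^2 + 3*l - 4) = (l + 4)^2*(l - 1)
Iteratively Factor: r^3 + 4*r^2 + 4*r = (r + 2)*(r^2 + 2*r) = r*(r + 2)*(r + 2)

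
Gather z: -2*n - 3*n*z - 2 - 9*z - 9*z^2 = -2*n - 9*z^2 + z*(-3*n - 9) - 2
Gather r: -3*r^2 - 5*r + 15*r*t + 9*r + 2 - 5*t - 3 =-3*r^2 + r*(15*t + 4) - 5*t - 1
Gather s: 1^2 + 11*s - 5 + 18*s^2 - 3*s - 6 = 18*s^2 + 8*s - 10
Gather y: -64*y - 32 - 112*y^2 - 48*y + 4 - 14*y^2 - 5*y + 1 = -126*y^2 - 117*y - 27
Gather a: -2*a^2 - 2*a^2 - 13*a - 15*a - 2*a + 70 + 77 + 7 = -4*a^2 - 30*a + 154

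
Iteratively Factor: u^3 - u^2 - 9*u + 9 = (u - 3)*(u^2 + 2*u - 3) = (u - 3)*(u - 1)*(u + 3)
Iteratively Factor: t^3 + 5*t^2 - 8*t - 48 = (t + 4)*(t^2 + t - 12) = (t + 4)^2*(t - 3)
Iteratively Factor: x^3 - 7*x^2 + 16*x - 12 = (x - 2)*(x^2 - 5*x + 6) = (x - 3)*(x - 2)*(x - 2)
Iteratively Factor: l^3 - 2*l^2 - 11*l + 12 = (l - 1)*(l^2 - l - 12) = (l - 4)*(l - 1)*(l + 3)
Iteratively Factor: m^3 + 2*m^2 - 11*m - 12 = (m - 3)*(m^2 + 5*m + 4) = (m - 3)*(m + 4)*(m + 1)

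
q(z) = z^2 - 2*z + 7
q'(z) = 2*z - 2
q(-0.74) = 9.03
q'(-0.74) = -3.48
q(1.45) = 6.20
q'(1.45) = 0.90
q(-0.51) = 8.28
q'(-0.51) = -3.02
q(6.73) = 38.83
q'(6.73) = 11.46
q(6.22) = 33.25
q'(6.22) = 10.44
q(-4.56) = 36.91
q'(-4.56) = -11.12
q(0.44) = 6.31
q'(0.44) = -1.12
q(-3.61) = 27.25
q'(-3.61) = -9.22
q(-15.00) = 262.00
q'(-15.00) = -32.00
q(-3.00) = 22.00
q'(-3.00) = -8.00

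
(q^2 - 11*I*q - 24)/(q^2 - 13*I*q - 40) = (q - 3*I)/(q - 5*I)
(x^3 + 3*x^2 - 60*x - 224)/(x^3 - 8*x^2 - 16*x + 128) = (x + 7)/(x - 4)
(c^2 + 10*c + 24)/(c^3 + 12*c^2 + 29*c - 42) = (c + 4)/(c^2 + 6*c - 7)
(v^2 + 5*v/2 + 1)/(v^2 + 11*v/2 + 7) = (2*v + 1)/(2*v + 7)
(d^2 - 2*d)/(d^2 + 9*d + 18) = d*(d - 2)/(d^2 + 9*d + 18)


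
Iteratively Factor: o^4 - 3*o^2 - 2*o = (o + 1)*(o^3 - o^2 - 2*o) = (o - 2)*(o + 1)*(o^2 + o) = (o - 2)*(o + 1)^2*(o)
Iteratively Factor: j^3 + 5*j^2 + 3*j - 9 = (j + 3)*(j^2 + 2*j - 3) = (j + 3)^2*(j - 1)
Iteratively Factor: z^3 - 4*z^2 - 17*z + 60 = (z - 3)*(z^2 - z - 20) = (z - 5)*(z - 3)*(z + 4)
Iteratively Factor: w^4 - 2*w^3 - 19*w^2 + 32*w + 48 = (w - 4)*(w^3 + 2*w^2 - 11*w - 12) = (w - 4)*(w + 4)*(w^2 - 2*w - 3) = (w - 4)*(w + 1)*(w + 4)*(w - 3)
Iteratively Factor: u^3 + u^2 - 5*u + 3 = (u + 3)*(u^2 - 2*u + 1) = (u - 1)*(u + 3)*(u - 1)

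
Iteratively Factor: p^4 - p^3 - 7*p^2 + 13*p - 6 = (p + 3)*(p^3 - 4*p^2 + 5*p - 2) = (p - 2)*(p + 3)*(p^2 - 2*p + 1) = (p - 2)*(p - 1)*(p + 3)*(p - 1)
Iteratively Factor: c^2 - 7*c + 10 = (c - 5)*(c - 2)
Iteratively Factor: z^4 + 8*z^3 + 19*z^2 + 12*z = (z + 1)*(z^3 + 7*z^2 + 12*z) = (z + 1)*(z + 3)*(z^2 + 4*z) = z*(z + 1)*(z + 3)*(z + 4)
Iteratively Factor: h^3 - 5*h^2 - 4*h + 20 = (h - 2)*(h^2 - 3*h - 10) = (h - 5)*(h - 2)*(h + 2)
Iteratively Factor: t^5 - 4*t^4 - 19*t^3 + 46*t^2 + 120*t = (t + 2)*(t^4 - 6*t^3 - 7*t^2 + 60*t) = (t + 2)*(t + 3)*(t^3 - 9*t^2 + 20*t) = (t - 5)*(t + 2)*(t + 3)*(t^2 - 4*t) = t*(t - 5)*(t + 2)*(t + 3)*(t - 4)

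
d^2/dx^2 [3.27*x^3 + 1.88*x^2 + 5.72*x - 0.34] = 19.62*x + 3.76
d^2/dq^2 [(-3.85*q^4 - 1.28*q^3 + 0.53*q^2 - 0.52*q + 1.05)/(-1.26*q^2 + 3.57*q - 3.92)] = (12.22452*q^6 - 103.90842*q^5 + 408.50271*q^4 - 845.189436*q^3 + 608.155464*q^2 + 130.942308*q - 18.126178)/(2.000376*q^6 - 17.003196*q^5 + 66.845898*q^4 - 151.296957*q^3 + 207.965016*q^2 - 164.574144*q + 60.236288)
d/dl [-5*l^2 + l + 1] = 1 - 10*l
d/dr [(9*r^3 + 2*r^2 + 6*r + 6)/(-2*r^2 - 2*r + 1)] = (-18*r^4 - 36*r^3 + 35*r^2 + 28*r + 18)/(4*r^4 + 8*r^3 - 4*r + 1)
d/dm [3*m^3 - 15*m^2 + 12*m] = 9*m^2 - 30*m + 12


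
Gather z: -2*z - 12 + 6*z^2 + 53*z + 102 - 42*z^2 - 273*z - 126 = -36*z^2 - 222*z - 36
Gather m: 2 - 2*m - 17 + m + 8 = -m - 7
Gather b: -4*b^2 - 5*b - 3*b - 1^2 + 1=-4*b^2 - 8*b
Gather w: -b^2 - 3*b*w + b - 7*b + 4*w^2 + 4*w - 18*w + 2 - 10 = -b^2 - 6*b + 4*w^2 + w*(-3*b - 14) - 8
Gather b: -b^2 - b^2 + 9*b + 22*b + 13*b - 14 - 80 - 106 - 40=-2*b^2 + 44*b - 240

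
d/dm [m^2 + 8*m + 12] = 2*m + 8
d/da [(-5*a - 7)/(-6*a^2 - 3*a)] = (-10*a^2 - 28*a - 7)/(3*a^2*(4*a^2 + 4*a + 1))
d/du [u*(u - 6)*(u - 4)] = 3*u^2 - 20*u + 24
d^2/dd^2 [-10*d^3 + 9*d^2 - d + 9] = 18 - 60*d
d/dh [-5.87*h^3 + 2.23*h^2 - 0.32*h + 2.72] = -17.61*h^2 + 4.46*h - 0.32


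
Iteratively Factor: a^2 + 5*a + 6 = (a + 2)*(a + 3)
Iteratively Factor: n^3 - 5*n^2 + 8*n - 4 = (n - 1)*(n^2 - 4*n + 4) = (n - 2)*(n - 1)*(n - 2)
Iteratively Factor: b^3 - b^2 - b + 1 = (b - 1)*(b^2 - 1) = (b - 1)^2*(b + 1)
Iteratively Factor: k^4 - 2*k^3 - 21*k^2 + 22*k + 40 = (k - 2)*(k^3 - 21*k - 20) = (k - 2)*(k + 4)*(k^2 - 4*k - 5) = (k - 5)*(k - 2)*(k + 4)*(k + 1)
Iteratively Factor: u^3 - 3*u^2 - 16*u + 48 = (u - 4)*(u^2 + u - 12) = (u - 4)*(u - 3)*(u + 4)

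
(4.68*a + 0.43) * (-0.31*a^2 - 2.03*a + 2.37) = -1.4508*a^3 - 9.6337*a^2 + 10.2187*a + 1.0191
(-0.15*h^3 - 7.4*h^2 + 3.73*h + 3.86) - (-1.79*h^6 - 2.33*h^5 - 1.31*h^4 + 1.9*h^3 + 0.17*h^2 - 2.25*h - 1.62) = 1.79*h^6 + 2.33*h^5 + 1.31*h^4 - 2.05*h^3 - 7.57*h^2 + 5.98*h + 5.48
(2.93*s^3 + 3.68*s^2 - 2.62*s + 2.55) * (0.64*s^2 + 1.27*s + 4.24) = 1.8752*s^5 + 6.0763*s^4 + 15.42*s^3 + 13.9078*s^2 - 7.8703*s + 10.812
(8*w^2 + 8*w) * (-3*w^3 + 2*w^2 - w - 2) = -24*w^5 - 8*w^4 + 8*w^3 - 24*w^2 - 16*w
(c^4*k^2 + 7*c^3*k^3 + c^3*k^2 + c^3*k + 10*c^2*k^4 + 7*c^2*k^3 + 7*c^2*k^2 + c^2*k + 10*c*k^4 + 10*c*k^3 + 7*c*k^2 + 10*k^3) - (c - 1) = c^4*k^2 + 7*c^3*k^3 + c^3*k^2 + c^3*k + 10*c^2*k^4 + 7*c^2*k^3 + 7*c^2*k^2 + c^2*k + 10*c*k^4 + 10*c*k^3 + 7*c*k^2 - c + 10*k^3 + 1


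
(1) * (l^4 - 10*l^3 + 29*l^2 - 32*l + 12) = l^4 - 10*l^3 + 29*l^2 - 32*l + 12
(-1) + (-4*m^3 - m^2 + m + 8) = -4*m^3 - m^2 + m + 7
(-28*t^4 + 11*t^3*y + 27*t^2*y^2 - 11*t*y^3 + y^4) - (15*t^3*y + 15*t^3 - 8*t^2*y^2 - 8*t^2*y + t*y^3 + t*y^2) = -28*t^4 - 4*t^3*y - 15*t^3 + 35*t^2*y^2 + 8*t^2*y - 12*t*y^3 - t*y^2 + y^4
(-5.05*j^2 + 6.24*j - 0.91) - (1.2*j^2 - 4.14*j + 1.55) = -6.25*j^2 + 10.38*j - 2.46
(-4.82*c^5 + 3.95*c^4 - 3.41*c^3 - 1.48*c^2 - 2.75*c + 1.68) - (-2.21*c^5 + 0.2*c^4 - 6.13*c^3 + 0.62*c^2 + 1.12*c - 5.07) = -2.61*c^5 + 3.75*c^4 + 2.72*c^3 - 2.1*c^2 - 3.87*c + 6.75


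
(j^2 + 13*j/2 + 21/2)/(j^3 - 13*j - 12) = (j + 7/2)/(j^2 - 3*j - 4)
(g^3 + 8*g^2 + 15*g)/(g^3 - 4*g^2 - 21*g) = (g + 5)/(g - 7)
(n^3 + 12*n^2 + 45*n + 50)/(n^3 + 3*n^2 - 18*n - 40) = (n + 5)/(n - 4)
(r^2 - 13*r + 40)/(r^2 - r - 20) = (r - 8)/(r + 4)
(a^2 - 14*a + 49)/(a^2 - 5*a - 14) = (a - 7)/(a + 2)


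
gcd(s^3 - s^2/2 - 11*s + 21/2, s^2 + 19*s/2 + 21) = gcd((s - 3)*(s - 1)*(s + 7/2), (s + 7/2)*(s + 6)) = s + 7/2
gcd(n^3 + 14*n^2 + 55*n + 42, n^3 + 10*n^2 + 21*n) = n + 7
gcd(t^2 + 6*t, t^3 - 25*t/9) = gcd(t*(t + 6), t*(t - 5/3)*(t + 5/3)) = t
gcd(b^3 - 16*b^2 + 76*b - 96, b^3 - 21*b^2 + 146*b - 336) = b^2 - 14*b + 48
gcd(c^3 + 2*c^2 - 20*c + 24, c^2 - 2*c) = c - 2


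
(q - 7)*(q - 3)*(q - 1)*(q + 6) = q^4 - 5*q^3 - 35*q^2 + 165*q - 126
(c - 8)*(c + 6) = c^2 - 2*c - 48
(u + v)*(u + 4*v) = u^2 + 5*u*v + 4*v^2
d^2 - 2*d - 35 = (d - 7)*(d + 5)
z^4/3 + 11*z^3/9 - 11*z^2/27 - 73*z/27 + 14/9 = (z/3 + 1)*(z - 1)*(z - 2/3)*(z + 7/3)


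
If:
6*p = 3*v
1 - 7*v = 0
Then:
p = 1/14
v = 1/7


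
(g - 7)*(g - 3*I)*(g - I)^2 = g^4 - 7*g^3 - 5*I*g^3 - 7*g^2 + 35*I*g^2 + 49*g + 3*I*g - 21*I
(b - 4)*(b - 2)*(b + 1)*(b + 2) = b^4 - 3*b^3 - 8*b^2 + 12*b + 16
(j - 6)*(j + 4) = j^2 - 2*j - 24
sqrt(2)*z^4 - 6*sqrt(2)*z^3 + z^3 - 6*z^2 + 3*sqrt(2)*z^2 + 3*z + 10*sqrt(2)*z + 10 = (z - 5)*(z - 2)*(z + sqrt(2)/2)*(sqrt(2)*z + sqrt(2))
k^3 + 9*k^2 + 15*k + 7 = (k + 1)^2*(k + 7)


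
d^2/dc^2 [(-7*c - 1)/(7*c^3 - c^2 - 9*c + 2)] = 2*(-(7*c + 1)*(-21*c^2 + 2*c + 9)^2 + (147*c^2 - 14*c + (7*c + 1)*(21*c - 1) - 63)*(7*c^3 - c^2 - 9*c + 2))/(7*c^3 - c^2 - 9*c + 2)^3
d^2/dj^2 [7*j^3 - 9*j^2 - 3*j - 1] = 42*j - 18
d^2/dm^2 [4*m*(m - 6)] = 8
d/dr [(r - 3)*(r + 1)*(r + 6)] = 3*r^2 + 8*r - 15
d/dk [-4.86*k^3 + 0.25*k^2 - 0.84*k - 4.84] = -14.58*k^2 + 0.5*k - 0.84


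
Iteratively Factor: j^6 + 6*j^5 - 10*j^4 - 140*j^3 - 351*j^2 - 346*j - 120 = (j - 5)*(j^5 + 11*j^4 + 45*j^3 + 85*j^2 + 74*j + 24) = (j - 5)*(j + 4)*(j^4 + 7*j^3 + 17*j^2 + 17*j + 6) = (j - 5)*(j + 1)*(j + 4)*(j^3 + 6*j^2 + 11*j + 6) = (j - 5)*(j + 1)*(j + 3)*(j + 4)*(j^2 + 3*j + 2) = (j - 5)*(j + 1)^2*(j + 3)*(j + 4)*(j + 2)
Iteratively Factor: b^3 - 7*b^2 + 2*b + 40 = (b - 5)*(b^2 - 2*b - 8) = (b - 5)*(b - 4)*(b + 2)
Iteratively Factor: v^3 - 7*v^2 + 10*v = (v)*(v^2 - 7*v + 10) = v*(v - 2)*(v - 5)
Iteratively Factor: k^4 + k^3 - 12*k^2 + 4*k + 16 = (k - 2)*(k^3 + 3*k^2 - 6*k - 8) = (k - 2)*(k + 4)*(k^2 - k - 2) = (k - 2)^2*(k + 4)*(k + 1)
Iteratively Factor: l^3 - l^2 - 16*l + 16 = (l + 4)*(l^2 - 5*l + 4) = (l - 1)*(l + 4)*(l - 4)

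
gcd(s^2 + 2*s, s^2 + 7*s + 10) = s + 2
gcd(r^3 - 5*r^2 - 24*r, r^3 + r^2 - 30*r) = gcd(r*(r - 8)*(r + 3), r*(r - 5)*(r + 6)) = r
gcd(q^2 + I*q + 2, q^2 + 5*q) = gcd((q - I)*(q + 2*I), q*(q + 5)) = 1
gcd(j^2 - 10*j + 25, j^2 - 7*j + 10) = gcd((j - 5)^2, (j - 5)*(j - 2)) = j - 5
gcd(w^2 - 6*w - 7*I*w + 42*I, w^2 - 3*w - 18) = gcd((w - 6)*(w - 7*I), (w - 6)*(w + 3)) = w - 6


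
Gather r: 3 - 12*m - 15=-12*m - 12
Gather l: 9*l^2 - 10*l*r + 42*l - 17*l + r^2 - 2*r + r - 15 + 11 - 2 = 9*l^2 + l*(25 - 10*r) + r^2 - r - 6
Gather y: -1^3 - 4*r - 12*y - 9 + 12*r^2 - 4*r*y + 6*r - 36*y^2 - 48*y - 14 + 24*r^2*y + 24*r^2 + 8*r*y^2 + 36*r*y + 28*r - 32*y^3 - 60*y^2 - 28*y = 36*r^2 + 30*r - 32*y^3 + y^2*(8*r - 96) + y*(24*r^2 + 32*r - 88) - 24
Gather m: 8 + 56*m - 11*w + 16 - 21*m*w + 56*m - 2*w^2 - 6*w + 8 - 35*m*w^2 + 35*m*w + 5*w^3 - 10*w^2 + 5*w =m*(-35*w^2 + 14*w + 112) + 5*w^3 - 12*w^2 - 12*w + 32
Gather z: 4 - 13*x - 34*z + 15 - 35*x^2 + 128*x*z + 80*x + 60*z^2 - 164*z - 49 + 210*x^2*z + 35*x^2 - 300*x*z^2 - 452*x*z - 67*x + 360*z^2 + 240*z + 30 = z^2*(420 - 300*x) + z*(210*x^2 - 324*x + 42)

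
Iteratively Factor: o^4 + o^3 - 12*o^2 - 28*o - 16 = (o + 1)*(o^3 - 12*o - 16) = (o - 4)*(o + 1)*(o^2 + 4*o + 4) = (o - 4)*(o + 1)*(o + 2)*(o + 2)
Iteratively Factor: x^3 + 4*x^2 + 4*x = (x + 2)*(x^2 + 2*x) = (x + 2)^2*(x)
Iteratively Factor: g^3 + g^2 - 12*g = (g + 4)*(g^2 - 3*g) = (g - 3)*(g + 4)*(g)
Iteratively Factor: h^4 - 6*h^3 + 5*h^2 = (h - 1)*(h^3 - 5*h^2) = h*(h - 1)*(h^2 - 5*h) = h*(h - 5)*(h - 1)*(h)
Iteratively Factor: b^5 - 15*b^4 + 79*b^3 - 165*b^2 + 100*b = (b - 5)*(b^4 - 10*b^3 + 29*b^2 - 20*b) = b*(b - 5)*(b^3 - 10*b^2 + 29*b - 20) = b*(b - 5)*(b - 1)*(b^2 - 9*b + 20) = b*(b - 5)*(b - 4)*(b - 1)*(b - 5)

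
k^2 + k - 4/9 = (k - 1/3)*(k + 4/3)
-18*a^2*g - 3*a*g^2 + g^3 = g*(-6*a + g)*(3*a + g)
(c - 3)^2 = c^2 - 6*c + 9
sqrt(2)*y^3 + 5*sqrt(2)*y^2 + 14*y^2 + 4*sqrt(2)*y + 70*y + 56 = (y + 4)*(y + 7*sqrt(2))*(sqrt(2)*y + sqrt(2))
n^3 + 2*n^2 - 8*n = n*(n - 2)*(n + 4)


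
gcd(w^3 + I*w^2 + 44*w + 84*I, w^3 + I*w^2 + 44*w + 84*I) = w^3 + I*w^2 + 44*w + 84*I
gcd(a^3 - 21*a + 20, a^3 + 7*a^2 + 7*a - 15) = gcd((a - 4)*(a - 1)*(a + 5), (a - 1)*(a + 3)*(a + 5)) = a^2 + 4*a - 5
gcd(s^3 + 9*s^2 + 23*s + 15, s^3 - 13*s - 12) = s^2 + 4*s + 3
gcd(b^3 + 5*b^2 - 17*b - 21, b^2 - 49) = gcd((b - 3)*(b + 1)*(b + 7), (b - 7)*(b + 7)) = b + 7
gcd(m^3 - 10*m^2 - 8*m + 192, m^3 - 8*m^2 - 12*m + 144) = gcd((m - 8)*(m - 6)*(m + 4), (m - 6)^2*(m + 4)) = m^2 - 2*m - 24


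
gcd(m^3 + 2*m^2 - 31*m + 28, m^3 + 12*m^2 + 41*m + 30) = 1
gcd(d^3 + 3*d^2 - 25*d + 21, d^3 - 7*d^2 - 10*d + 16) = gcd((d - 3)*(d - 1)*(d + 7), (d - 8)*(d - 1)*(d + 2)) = d - 1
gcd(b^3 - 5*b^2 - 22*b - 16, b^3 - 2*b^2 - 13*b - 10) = b^2 + 3*b + 2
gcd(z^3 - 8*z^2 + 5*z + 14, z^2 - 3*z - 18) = 1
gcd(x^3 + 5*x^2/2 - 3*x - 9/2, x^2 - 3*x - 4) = x + 1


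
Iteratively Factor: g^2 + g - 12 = (g + 4)*(g - 3)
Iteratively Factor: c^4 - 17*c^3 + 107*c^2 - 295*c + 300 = (c - 4)*(c^3 - 13*c^2 + 55*c - 75) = (c - 4)*(c - 3)*(c^2 - 10*c + 25) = (c - 5)*(c - 4)*(c - 3)*(c - 5)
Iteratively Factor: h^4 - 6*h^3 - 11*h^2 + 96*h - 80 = (h + 4)*(h^3 - 10*h^2 + 29*h - 20) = (h - 5)*(h + 4)*(h^2 - 5*h + 4) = (h - 5)*(h - 1)*(h + 4)*(h - 4)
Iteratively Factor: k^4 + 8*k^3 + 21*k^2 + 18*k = (k + 3)*(k^3 + 5*k^2 + 6*k) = (k + 3)^2*(k^2 + 2*k) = (k + 2)*(k + 3)^2*(k)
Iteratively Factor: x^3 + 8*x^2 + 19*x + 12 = (x + 3)*(x^2 + 5*x + 4) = (x + 3)*(x + 4)*(x + 1)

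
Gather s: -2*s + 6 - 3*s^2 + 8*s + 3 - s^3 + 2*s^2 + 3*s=-s^3 - s^2 + 9*s + 9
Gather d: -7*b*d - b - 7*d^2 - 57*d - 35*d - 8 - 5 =-b - 7*d^2 + d*(-7*b - 92) - 13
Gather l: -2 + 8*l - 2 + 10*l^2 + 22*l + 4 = 10*l^2 + 30*l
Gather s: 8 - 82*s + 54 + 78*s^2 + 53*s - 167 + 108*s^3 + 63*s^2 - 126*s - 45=108*s^3 + 141*s^2 - 155*s - 150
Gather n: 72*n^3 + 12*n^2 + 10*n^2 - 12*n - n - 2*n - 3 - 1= 72*n^3 + 22*n^2 - 15*n - 4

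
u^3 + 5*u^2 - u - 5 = (u - 1)*(u + 1)*(u + 5)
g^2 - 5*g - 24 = (g - 8)*(g + 3)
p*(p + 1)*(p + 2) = p^3 + 3*p^2 + 2*p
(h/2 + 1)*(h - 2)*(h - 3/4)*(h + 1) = h^4/2 + h^3/8 - 19*h^2/8 - h/2 + 3/2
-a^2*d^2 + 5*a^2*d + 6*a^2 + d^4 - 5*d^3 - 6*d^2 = (-a + d)*(a + d)*(d - 6)*(d + 1)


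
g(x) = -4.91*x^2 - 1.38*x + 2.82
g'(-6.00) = 57.54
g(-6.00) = -165.66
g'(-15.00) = 145.92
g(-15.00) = -1081.23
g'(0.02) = -1.58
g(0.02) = 2.79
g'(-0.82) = 6.67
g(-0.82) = 0.65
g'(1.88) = -19.84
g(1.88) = -17.13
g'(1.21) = -13.26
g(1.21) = -6.04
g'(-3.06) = 28.67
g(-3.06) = -38.93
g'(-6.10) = 58.52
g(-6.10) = -171.46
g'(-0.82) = 6.67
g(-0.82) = 0.65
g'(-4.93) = 47.03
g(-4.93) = -109.71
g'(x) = -9.82*x - 1.38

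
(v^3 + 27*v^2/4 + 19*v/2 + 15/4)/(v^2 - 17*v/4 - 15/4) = (v^2 + 6*v + 5)/(v - 5)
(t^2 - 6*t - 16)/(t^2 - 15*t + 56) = (t + 2)/(t - 7)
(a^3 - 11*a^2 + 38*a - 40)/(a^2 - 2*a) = a - 9 + 20/a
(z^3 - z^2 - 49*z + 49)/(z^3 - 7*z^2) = 1 + 6/z - 7/z^2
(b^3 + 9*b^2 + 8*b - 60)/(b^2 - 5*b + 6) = (b^2 + 11*b + 30)/(b - 3)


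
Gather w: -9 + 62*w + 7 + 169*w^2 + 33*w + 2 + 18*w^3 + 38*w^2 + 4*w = 18*w^3 + 207*w^2 + 99*w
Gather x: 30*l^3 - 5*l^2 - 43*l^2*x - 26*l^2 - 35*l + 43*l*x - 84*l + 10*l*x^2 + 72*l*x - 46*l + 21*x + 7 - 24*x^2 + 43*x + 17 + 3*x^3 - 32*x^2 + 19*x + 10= 30*l^3 - 31*l^2 - 165*l + 3*x^3 + x^2*(10*l - 56) + x*(-43*l^2 + 115*l + 83) + 34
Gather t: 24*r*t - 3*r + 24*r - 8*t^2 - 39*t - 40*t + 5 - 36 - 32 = 21*r - 8*t^2 + t*(24*r - 79) - 63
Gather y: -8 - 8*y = -8*y - 8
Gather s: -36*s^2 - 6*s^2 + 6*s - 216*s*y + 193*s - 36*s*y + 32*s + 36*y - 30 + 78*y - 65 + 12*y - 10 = -42*s^2 + s*(231 - 252*y) + 126*y - 105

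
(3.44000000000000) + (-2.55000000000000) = 0.890000000000000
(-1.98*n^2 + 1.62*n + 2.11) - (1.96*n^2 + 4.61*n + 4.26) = -3.94*n^2 - 2.99*n - 2.15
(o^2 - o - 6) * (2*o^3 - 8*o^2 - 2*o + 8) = 2*o^5 - 10*o^4 - 6*o^3 + 58*o^2 + 4*o - 48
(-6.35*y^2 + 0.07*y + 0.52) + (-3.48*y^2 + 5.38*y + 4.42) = -9.83*y^2 + 5.45*y + 4.94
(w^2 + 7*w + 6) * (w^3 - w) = w^5 + 7*w^4 + 5*w^3 - 7*w^2 - 6*w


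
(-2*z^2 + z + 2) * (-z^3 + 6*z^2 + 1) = 2*z^5 - 13*z^4 + 4*z^3 + 10*z^2 + z + 2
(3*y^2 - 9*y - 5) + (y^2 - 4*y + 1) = 4*y^2 - 13*y - 4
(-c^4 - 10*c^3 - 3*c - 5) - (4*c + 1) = -c^4 - 10*c^3 - 7*c - 6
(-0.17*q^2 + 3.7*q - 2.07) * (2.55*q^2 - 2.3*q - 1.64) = -0.4335*q^4 + 9.826*q^3 - 13.5097*q^2 - 1.307*q + 3.3948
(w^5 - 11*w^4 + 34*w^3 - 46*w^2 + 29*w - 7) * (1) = w^5 - 11*w^4 + 34*w^3 - 46*w^2 + 29*w - 7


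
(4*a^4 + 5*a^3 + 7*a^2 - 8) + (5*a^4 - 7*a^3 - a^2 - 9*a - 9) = 9*a^4 - 2*a^3 + 6*a^2 - 9*a - 17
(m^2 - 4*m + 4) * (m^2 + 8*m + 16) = m^4 + 4*m^3 - 12*m^2 - 32*m + 64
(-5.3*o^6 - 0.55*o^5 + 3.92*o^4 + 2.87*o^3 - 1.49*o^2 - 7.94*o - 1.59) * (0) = 0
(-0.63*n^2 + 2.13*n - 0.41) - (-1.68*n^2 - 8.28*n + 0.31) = 1.05*n^2 + 10.41*n - 0.72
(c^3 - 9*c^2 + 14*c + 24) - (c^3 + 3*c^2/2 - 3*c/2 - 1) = -21*c^2/2 + 31*c/2 + 25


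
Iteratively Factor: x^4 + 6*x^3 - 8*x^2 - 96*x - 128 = (x + 2)*(x^3 + 4*x^2 - 16*x - 64) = (x + 2)*(x + 4)*(x^2 - 16) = (x - 4)*(x + 2)*(x + 4)*(x + 4)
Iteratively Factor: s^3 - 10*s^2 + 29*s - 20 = (s - 5)*(s^2 - 5*s + 4) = (s - 5)*(s - 1)*(s - 4)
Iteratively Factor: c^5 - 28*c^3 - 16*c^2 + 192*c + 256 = (c + 4)*(c^4 - 4*c^3 - 12*c^2 + 32*c + 64) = (c + 2)*(c + 4)*(c^3 - 6*c^2 + 32) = (c - 4)*(c + 2)*(c + 4)*(c^2 - 2*c - 8) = (c - 4)*(c + 2)^2*(c + 4)*(c - 4)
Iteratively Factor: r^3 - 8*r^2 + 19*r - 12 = (r - 3)*(r^2 - 5*r + 4) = (r - 4)*(r - 3)*(r - 1)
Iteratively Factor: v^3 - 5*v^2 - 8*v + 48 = (v + 3)*(v^2 - 8*v + 16) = (v - 4)*(v + 3)*(v - 4)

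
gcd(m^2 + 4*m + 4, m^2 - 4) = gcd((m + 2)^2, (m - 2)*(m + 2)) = m + 2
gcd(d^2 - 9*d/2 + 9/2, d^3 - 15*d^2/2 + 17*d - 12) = d - 3/2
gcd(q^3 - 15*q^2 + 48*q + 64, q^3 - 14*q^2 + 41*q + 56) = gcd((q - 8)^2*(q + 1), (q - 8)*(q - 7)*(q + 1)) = q^2 - 7*q - 8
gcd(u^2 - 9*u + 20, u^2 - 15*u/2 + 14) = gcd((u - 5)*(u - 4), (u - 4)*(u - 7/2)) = u - 4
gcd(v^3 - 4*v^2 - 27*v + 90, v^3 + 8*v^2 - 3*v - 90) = v^2 + 2*v - 15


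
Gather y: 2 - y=2 - y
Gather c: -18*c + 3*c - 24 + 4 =-15*c - 20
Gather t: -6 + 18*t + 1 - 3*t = 15*t - 5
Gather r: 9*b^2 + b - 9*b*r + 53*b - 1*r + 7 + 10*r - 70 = 9*b^2 + 54*b + r*(9 - 9*b) - 63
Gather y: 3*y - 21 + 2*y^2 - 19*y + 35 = 2*y^2 - 16*y + 14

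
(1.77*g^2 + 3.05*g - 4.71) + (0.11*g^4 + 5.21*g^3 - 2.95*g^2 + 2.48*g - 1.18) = 0.11*g^4 + 5.21*g^3 - 1.18*g^2 + 5.53*g - 5.89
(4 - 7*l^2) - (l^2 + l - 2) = -8*l^2 - l + 6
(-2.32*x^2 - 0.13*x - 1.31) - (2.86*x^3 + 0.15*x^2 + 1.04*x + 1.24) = -2.86*x^3 - 2.47*x^2 - 1.17*x - 2.55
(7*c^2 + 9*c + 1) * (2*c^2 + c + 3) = 14*c^4 + 25*c^3 + 32*c^2 + 28*c + 3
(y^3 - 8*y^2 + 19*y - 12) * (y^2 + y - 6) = y^5 - 7*y^4 + 5*y^3 + 55*y^2 - 126*y + 72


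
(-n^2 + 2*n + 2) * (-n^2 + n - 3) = n^4 - 3*n^3 + 3*n^2 - 4*n - 6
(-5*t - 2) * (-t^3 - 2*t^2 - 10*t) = 5*t^4 + 12*t^3 + 54*t^2 + 20*t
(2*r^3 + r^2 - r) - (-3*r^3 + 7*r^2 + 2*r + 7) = 5*r^3 - 6*r^2 - 3*r - 7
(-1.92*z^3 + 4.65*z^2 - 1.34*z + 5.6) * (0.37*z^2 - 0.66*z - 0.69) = -0.7104*z^5 + 2.9877*z^4 - 2.24*z^3 - 0.2521*z^2 - 2.7714*z - 3.864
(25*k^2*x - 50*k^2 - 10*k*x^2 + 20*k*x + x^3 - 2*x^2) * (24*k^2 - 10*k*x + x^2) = 600*k^4*x - 1200*k^4 - 490*k^3*x^2 + 980*k^3*x + 149*k^2*x^3 - 298*k^2*x^2 - 20*k*x^4 + 40*k*x^3 + x^5 - 2*x^4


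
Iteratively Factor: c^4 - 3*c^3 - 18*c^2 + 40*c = (c - 2)*(c^3 - c^2 - 20*c) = (c - 2)*(c + 4)*(c^2 - 5*c) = c*(c - 2)*(c + 4)*(c - 5)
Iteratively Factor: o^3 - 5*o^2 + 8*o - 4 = (o - 1)*(o^2 - 4*o + 4) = (o - 2)*(o - 1)*(o - 2)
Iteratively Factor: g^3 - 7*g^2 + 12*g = (g)*(g^2 - 7*g + 12) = g*(g - 4)*(g - 3)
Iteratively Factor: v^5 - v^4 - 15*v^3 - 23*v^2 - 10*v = (v - 5)*(v^4 + 4*v^3 + 5*v^2 + 2*v) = (v - 5)*(v + 2)*(v^3 + 2*v^2 + v) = (v - 5)*(v + 1)*(v + 2)*(v^2 + v) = v*(v - 5)*(v + 1)*(v + 2)*(v + 1)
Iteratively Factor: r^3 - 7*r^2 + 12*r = (r - 4)*(r^2 - 3*r) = r*(r - 4)*(r - 3)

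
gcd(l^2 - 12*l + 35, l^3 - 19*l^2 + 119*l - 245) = l^2 - 12*l + 35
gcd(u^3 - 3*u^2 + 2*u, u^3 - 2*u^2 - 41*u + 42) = u - 1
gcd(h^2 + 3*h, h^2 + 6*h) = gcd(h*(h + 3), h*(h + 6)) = h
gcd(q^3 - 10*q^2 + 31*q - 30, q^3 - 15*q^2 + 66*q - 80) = q^2 - 7*q + 10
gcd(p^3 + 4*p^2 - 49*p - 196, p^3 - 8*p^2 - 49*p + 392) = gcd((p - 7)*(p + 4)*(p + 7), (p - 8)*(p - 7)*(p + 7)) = p^2 - 49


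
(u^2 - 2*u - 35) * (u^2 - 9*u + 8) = u^4 - 11*u^3 - 9*u^2 + 299*u - 280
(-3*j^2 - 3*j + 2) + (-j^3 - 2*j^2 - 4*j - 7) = -j^3 - 5*j^2 - 7*j - 5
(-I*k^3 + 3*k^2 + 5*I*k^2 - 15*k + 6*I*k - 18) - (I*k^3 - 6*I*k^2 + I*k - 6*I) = -2*I*k^3 + 3*k^2 + 11*I*k^2 - 15*k + 5*I*k - 18 + 6*I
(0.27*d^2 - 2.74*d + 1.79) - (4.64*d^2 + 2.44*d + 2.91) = -4.37*d^2 - 5.18*d - 1.12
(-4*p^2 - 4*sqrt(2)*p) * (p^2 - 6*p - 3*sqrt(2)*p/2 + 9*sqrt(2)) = -4*p^4 + 2*sqrt(2)*p^3 + 24*p^3 - 12*sqrt(2)*p^2 + 12*p^2 - 72*p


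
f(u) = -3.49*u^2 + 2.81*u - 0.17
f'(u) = 2.81 - 6.98*u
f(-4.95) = -99.59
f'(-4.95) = 37.36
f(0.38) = 0.39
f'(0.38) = 0.16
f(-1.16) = -8.13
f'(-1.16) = 10.91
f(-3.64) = -56.64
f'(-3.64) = 28.22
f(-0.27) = -1.18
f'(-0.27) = 4.69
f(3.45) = -32.02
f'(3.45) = -21.27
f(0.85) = -0.30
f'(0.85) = -3.12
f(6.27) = -119.75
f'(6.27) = -40.95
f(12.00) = -469.01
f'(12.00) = -80.95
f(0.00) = -0.17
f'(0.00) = 2.81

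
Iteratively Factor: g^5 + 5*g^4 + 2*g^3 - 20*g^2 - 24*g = (g - 2)*(g^4 + 7*g^3 + 16*g^2 + 12*g) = (g - 2)*(g + 2)*(g^3 + 5*g^2 + 6*g) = g*(g - 2)*(g + 2)*(g^2 + 5*g + 6) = g*(g - 2)*(g + 2)*(g + 3)*(g + 2)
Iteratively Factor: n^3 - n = (n + 1)*(n^2 - n) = n*(n + 1)*(n - 1)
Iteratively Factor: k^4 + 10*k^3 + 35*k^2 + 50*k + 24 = (k + 1)*(k^3 + 9*k^2 + 26*k + 24) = (k + 1)*(k + 4)*(k^2 + 5*k + 6) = (k + 1)*(k + 3)*(k + 4)*(k + 2)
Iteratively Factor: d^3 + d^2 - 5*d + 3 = (d + 3)*(d^2 - 2*d + 1) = (d - 1)*(d + 3)*(d - 1)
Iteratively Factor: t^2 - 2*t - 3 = (t + 1)*(t - 3)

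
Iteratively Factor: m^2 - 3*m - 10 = (m + 2)*(m - 5)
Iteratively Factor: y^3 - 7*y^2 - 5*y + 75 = (y - 5)*(y^2 - 2*y - 15) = (y - 5)*(y + 3)*(y - 5)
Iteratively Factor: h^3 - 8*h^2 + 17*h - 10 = (h - 1)*(h^2 - 7*h + 10) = (h - 5)*(h - 1)*(h - 2)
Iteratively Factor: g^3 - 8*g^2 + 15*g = (g)*(g^2 - 8*g + 15) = g*(g - 5)*(g - 3)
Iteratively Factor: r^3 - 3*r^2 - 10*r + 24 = (r - 2)*(r^2 - r - 12) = (r - 2)*(r + 3)*(r - 4)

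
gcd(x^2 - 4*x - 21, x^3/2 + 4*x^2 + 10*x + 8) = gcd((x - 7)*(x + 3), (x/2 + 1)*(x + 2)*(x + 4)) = 1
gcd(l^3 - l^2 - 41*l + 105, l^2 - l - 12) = 1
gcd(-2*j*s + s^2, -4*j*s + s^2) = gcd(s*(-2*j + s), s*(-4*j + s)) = s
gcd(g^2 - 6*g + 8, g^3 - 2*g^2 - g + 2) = g - 2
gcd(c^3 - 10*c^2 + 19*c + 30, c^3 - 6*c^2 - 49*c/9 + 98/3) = c - 6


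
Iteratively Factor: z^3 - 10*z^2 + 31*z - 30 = (z - 5)*(z^2 - 5*z + 6) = (z - 5)*(z - 2)*(z - 3)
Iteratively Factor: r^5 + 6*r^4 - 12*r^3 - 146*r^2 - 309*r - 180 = (r + 4)*(r^4 + 2*r^3 - 20*r^2 - 66*r - 45) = (r + 3)*(r + 4)*(r^3 - r^2 - 17*r - 15) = (r - 5)*(r + 3)*(r + 4)*(r^2 + 4*r + 3) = (r - 5)*(r + 3)^2*(r + 4)*(r + 1)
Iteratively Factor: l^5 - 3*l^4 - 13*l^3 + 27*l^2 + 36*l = (l - 3)*(l^4 - 13*l^2 - 12*l) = (l - 3)*(l + 3)*(l^3 - 3*l^2 - 4*l) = l*(l - 3)*(l + 3)*(l^2 - 3*l - 4) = l*(l - 3)*(l + 1)*(l + 3)*(l - 4)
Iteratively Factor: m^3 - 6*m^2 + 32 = (m - 4)*(m^2 - 2*m - 8) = (m - 4)^2*(m + 2)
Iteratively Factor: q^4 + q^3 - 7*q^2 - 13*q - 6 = (q - 3)*(q^3 + 4*q^2 + 5*q + 2) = (q - 3)*(q + 1)*(q^2 + 3*q + 2) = (q - 3)*(q + 1)^2*(q + 2)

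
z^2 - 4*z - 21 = (z - 7)*(z + 3)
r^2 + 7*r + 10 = (r + 2)*(r + 5)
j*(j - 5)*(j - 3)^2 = j^4 - 11*j^3 + 39*j^2 - 45*j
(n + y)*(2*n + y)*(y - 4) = 2*n^2*y - 8*n^2 + 3*n*y^2 - 12*n*y + y^3 - 4*y^2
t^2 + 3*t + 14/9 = (t + 2/3)*(t + 7/3)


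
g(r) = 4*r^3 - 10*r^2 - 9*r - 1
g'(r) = 12*r^2 - 20*r - 9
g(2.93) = -12.60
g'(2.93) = 35.42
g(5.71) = 366.25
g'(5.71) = 268.05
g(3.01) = -9.61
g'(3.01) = 39.52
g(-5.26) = -812.46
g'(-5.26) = 428.21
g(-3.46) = -255.26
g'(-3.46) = 203.86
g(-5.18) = -778.67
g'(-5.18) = 416.59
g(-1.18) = -10.88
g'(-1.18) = 31.31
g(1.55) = -24.08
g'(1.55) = -11.17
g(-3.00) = -172.00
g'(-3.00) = 159.00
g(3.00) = -10.00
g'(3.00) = 39.00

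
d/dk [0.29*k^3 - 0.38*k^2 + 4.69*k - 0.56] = 0.87*k^2 - 0.76*k + 4.69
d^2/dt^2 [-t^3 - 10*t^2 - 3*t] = -6*t - 20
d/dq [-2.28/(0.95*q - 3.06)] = 2.166/(0.95*q - 3.06)^2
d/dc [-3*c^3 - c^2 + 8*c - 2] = -9*c^2 - 2*c + 8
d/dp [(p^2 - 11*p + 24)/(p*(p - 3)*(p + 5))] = (-p^2 + 16*p + 40)/(p^2*(p^2 + 10*p + 25))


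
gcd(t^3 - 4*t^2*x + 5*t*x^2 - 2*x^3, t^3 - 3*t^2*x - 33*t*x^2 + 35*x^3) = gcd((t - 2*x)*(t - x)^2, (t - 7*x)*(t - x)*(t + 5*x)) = -t + x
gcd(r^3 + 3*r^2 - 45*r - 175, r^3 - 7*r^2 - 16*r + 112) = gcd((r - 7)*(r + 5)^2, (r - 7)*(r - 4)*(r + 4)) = r - 7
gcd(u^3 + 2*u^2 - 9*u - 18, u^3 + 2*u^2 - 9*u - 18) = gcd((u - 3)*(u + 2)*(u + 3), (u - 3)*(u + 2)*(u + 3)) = u^3 + 2*u^2 - 9*u - 18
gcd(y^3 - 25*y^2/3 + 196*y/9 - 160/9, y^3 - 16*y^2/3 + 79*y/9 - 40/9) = y^2 - 13*y/3 + 40/9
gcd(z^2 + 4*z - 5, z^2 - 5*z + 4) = z - 1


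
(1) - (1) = 0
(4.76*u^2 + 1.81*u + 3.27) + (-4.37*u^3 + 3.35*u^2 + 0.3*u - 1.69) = -4.37*u^3 + 8.11*u^2 + 2.11*u + 1.58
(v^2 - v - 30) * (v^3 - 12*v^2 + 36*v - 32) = v^5 - 13*v^4 + 18*v^3 + 292*v^2 - 1048*v + 960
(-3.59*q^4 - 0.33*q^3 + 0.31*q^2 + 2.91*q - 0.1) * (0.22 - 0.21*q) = 0.7539*q^5 - 0.7205*q^4 - 0.1377*q^3 - 0.5429*q^2 + 0.6612*q - 0.022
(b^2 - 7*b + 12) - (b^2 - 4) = 16 - 7*b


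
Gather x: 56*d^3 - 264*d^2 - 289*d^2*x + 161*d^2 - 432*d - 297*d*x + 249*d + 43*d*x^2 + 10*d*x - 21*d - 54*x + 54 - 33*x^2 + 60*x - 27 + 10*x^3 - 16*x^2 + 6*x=56*d^3 - 103*d^2 - 204*d + 10*x^3 + x^2*(43*d - 49) + x*(-289*d^2 - 287*d + 12) + 27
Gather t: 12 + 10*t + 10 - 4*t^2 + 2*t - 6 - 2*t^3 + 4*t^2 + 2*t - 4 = -2*t^3 + 14*t + 12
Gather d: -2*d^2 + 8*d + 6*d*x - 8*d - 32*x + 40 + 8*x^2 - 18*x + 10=-2*d^2 + 6*d*x + 8*x^2 - 50*x + 50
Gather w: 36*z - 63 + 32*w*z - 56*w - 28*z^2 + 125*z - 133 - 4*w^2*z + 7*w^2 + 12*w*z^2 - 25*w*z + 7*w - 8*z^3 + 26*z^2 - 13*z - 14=w^2*(7 - 4*z) + w*(12*z^2 + 7*z - 49) - 8*z^3 - 2*z^2 + 148*z - 210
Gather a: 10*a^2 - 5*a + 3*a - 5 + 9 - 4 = 10*a^2 - 2*a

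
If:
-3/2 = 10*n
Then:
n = -3/20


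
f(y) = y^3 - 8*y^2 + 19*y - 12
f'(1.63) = 0.89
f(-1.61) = -67.50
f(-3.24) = -191.55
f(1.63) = 2.05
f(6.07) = 32.22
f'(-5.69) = 207.17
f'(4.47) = 7.42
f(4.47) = 2.40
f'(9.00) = 118.00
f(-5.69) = -563.34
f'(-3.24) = 102.33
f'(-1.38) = 46.79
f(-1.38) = -56.08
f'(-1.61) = 52.54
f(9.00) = 240.00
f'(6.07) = 32.41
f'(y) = 3*y^2 - 16*y + 19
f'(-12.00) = 643.00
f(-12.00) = -3120.00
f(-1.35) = -54.69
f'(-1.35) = 46.07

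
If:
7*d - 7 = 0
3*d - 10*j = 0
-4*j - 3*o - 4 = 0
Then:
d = 1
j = 3/10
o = -26/15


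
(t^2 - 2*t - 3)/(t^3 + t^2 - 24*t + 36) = (t + 1)/(t^2 + 4*t - 12)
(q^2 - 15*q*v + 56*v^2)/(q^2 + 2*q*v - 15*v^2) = (q^2 - 15*q*v + 56*v^2)/(q^2 + 2*q*v - 15*v^2)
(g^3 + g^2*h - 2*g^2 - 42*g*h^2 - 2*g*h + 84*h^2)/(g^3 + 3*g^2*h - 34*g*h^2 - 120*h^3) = (g^2 + 7*g*h - 2*g - 14*h)/(g^2 + 9*g*h + 20*h^2)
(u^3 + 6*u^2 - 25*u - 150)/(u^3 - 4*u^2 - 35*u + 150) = (u + 5)/(u - 5)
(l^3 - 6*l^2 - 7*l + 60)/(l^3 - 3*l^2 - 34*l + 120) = (l + 3)/(l + 6)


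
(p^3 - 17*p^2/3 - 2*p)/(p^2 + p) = (p^2 - 17*p/3 - 2)/(p + 1)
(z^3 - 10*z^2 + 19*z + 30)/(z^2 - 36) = (z^2 - 4*z - 5)/(z + 6)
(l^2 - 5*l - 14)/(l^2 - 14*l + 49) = (l + 2)/(l - 7)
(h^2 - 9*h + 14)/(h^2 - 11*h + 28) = (h - 2)/(h - 4)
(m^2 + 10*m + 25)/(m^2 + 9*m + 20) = (m + 5)/(m + 4)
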